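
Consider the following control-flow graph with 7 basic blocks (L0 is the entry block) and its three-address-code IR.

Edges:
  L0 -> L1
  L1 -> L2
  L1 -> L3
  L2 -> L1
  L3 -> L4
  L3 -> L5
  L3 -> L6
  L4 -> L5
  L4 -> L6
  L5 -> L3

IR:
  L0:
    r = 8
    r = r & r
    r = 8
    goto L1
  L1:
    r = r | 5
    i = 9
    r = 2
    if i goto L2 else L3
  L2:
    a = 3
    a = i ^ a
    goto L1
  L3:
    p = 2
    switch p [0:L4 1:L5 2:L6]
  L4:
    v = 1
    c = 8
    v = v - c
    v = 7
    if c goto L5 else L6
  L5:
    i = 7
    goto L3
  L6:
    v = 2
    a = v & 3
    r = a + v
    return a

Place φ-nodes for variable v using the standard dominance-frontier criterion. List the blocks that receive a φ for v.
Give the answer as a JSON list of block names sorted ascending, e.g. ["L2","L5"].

idom tree: L1←L0 L2←L1 L3←L1 L4←L3 L5←L3 L6←L3
Dom∩ at merges:
  L1: preds {L0,L2}: {L0} ∩ {L0,L1,L2} = {L0}; idom=L0
  L3: preds {L1,L5}: {L0,L1} ∩ {L0,L1,L3,L5} = {L0,L1}; idom=L1
  L5: preds {L3,L4}: {L0,L1,L3} ∩ {L0,L1,L3,L4} = {L0,L1,L3}; idom=L3
  L6: preds {L3,L4}: {L0,L1,L3} ∩ {L0,L1,L3,L4} = {L0,L1,L3}; idom=L3

DF derivation:
  join L1 pred L0: · stop@L0
  join L1 pred L2: L2→L1 stop@L0
  join L3 pred L1: · stop@L1
  join L3 pred L5: L5→L3 stop@L1
  join L5 pred L3: · stop@L3
  join L5 pred L4: L4 stop@L3
  join L6 pred L3: · stop@L3
  join L6 pred L4: L4 stop@L3
  DF(L0)=∅
  DF(L1)={L1}
  DF(L2)={L1}
  DF(L3)={L3}
  DF(L4)={L5,L6}
  DF(L5)={L3}
  DF(L6)=∅

φ for v: defs {L4,L6}
  DF⁺ = {L3,L5,L6}

Answer: ["L3", "L5", "L6"]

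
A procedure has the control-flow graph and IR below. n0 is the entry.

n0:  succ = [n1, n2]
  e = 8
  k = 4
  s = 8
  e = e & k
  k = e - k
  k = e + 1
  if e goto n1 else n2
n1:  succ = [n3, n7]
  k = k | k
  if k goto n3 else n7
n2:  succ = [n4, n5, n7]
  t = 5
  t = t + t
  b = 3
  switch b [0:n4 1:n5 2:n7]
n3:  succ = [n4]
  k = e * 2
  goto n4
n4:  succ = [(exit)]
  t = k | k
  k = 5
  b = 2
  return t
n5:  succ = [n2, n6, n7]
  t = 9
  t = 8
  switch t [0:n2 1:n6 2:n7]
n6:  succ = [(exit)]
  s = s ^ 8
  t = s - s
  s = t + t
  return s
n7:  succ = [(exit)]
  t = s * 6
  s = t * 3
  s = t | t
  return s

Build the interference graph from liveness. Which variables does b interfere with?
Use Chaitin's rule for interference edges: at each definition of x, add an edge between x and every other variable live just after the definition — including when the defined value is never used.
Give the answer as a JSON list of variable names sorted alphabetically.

Block summaries:
  n0: def={e,k,s} ue=∅
  n1: def={k} ue={k}
  n2: def={b,t} ue=∅
  n3: def={k} ue={e}
  n4: def={b,k,t} ue={k}
  n5: def={t} ue=∅
  n6: def={s,t} ue={s}
  n7: def={s,t} ue={s}

Liveness:
  live n0: ∅→{e,k,s}
  live n1: {e,k,s}→{e,s}
  live n2: {k,s}→{k,s}
  live n3: {e}→{k}
  live n4: {k}→∅
  live n5: {k,s}→{k,s}
  live n6: {s}→∅
  live n7: {s}→∅

Interfere edges:
  b↔{k,s,t}
  e↔{k,s}
  k↔{b,e,s,t}
  s↔{b,e,k,t}
  t↔{b,k,s}

N(b) = ["k", "s", "t"]

Answer: ["k", "s", "t"]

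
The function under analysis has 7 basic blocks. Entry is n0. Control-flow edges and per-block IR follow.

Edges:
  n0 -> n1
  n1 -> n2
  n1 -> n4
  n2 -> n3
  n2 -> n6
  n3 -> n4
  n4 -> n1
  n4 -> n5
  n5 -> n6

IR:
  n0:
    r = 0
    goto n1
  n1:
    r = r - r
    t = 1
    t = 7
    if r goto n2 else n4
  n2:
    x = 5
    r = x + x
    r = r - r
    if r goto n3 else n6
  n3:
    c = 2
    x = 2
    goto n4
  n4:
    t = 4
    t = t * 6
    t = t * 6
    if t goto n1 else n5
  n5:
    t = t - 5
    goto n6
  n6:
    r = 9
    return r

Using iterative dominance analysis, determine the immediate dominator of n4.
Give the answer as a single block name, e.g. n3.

idom tree: n1←n0 n2←n1 n3←n2 n4←n1 n5←n4 n6←n1
Dom∩ at merges:
  n1: preds {n0,n4}: {n0} ∩ {n0,n1,n4} = {n0}; idom=n0
  n4: preds {n1,n3}: {n0,n1} ∩ {n0,n1,n2,n3} = {n0,n1}; idom=n1
  n6: preds {n2,n5}: {n0,n1,n2} ∩ {n0,n1,n4,n5} = {n0,n1}; idom=n1

idom(n4) = n1

Answer: n1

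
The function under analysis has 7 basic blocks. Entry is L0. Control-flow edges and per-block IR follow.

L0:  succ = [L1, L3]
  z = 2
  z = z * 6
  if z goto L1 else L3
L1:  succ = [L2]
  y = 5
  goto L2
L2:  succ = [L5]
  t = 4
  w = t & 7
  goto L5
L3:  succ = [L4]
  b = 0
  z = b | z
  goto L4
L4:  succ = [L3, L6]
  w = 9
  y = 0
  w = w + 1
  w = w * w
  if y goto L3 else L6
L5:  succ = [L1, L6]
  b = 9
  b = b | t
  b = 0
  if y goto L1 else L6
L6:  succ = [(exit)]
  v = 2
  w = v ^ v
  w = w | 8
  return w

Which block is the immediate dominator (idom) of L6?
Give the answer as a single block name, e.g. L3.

Answer: L0

Derivation:
idom tree: L1←L0 L2←L1 L3←L0 L4←L3 L5←L2 L6←L0
Dom at joins:
  L1: preds {L0,L5}: {L0} ∩ {L0,L1,L2,L5} = {L0}; idom=L0
  L3: preds {L0,L4}: {L0} ∩ {L0,L3,L4} = {L0}; idom=L0
  L6: preds {L4,L5}: {L0,L3,L4} ∩ {L0,L1,L2,L5} = {L0}; idom=L0

idom(L6) = L0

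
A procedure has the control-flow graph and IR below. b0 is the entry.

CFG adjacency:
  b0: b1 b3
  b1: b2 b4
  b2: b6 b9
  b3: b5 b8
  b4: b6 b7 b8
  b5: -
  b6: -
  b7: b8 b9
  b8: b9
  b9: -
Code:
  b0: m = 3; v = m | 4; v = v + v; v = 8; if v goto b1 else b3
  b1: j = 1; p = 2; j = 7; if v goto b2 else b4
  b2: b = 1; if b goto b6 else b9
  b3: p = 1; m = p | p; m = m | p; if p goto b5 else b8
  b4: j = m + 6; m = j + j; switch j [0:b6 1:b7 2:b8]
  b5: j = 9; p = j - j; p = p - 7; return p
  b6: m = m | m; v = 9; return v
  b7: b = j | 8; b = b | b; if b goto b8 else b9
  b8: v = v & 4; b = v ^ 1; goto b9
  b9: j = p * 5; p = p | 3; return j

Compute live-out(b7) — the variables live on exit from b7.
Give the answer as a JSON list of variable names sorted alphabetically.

def/use:
  b0 def {m,v} use ∅
  b1 def {j,p} use {v}
  b2 def {b} use ∅
  b3 def {m,p} use ∅
  b4 def {j,m} use {m}
  b5 def {j,p} use ∅
  b6 def {m,v} use {m}
  b7 def {b} use {j}
  b8 def {b,v} use {v}
  b9 def {j,p} use {p}

Live sets:
  b0 li=∅ lo={m,v}
  b1 li={m,v} lo={m,p,v}
  b2 li={m,p} lo={m,p}
  b3 li={v} lo={p,v}
  b4 li={m,p,v} lo={j,m,p,v}
  b5 li=∅ lo=∅
  b6 li={m} lo=∅
  b7 li={j,p,v} lo={p,v}
  b8 li={p,v} lo={p}
  b9 li={p} lo=∅

live-out(b7) = ["p", "v"]

Answer: ["p", "v"]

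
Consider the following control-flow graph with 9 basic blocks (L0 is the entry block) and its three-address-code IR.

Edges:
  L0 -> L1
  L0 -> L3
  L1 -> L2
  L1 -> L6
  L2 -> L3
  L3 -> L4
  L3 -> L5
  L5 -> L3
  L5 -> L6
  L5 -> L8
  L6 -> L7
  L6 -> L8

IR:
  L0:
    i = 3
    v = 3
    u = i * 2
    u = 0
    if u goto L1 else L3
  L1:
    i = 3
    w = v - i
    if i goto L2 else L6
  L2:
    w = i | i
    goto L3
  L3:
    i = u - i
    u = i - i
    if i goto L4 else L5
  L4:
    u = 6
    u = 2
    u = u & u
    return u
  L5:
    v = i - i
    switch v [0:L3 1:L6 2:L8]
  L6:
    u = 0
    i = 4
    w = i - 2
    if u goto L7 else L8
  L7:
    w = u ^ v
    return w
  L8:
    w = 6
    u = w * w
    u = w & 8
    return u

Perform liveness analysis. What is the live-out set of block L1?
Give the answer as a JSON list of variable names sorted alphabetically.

Answer: ["i", "u", "v"]

Analysis:
Per-block:
  L0: def={i,u,v} ue=∅
  L1: def={i,w} ue={v}
  L2: def={w} ue={i}
  L3: def={i,u} ue={i,u}
  L4: def={u} ue=∅
  L5: def={v} ue={i}
  L6: def={i,u,w} ue=∅
  L7: def={w} ue={u,v}
  L8: def={u,w} ue=∅

Backward fixpoint:
  live L0: ∅→{i,u,v}
  live L1: {u,v}→{i,u,v}
  live L2: {i,u}→{i,u}
  live L3: {i,u}→{i,u}
  live L4: ∅→∅
  live L5: {i,u}→{i,u,v}
  live L6: {v}→{u,v}
  live L7: {u,v}→∅
  live L8: ∅→∅

live-out(L1) = ["i", "u", "v"]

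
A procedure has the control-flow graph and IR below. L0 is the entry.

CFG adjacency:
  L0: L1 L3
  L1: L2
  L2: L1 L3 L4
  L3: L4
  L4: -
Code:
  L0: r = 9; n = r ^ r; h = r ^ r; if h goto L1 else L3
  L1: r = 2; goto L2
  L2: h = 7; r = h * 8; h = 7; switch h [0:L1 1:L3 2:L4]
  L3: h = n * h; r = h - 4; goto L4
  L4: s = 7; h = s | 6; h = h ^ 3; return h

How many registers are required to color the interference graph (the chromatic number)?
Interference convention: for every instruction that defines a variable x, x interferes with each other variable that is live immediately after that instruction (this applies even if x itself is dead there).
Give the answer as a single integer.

def/use:
  L0 def {h,n,r} use ∅
  L1 def {r} use ∅
  L2 def {h,r} use ∅
  L3 def {h,r} use {h,n}
  L4 def {h,s} use ∅

Live sets:
  L0 li=∅ lo={h,n}
  L1 li={n} lo={n}
  L2 li={n} lo={h,n}
  L3 li={h,n} lo=∅
  L4 li=∅ lo=∅

Conflict graph:
  h↔{n}
  n↔{h,r}
  r↔{n}
  s↔∅

Colouring:
  {h,n} pairwise interfere (2-clique) ⇒ χ ≥ 2
  assign h→R1 n→R0 r→R1 s→R0 — no edge inside a register ⇒ χ ≤ 2
  χ = 2

Answer: 2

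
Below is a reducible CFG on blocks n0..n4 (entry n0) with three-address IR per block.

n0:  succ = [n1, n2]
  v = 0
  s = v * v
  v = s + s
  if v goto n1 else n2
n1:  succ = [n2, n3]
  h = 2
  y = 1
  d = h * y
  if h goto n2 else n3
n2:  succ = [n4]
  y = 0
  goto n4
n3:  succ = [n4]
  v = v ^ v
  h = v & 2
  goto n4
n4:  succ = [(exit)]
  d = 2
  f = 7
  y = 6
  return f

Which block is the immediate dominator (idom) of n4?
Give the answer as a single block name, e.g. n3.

idom tree: n1←n0 n2←n0 n3←n1 n4←n0
Dom at joins:
  n2: preds {n0,n1}: {n0} ∩ {n0,n1} = {n0}; idom=n0
  n4: preds {n2,n3}: {n0,n2} ∩ {n0,n1,n3} = {n0}; idom=n0

idom(n4) = n0

Answer: n0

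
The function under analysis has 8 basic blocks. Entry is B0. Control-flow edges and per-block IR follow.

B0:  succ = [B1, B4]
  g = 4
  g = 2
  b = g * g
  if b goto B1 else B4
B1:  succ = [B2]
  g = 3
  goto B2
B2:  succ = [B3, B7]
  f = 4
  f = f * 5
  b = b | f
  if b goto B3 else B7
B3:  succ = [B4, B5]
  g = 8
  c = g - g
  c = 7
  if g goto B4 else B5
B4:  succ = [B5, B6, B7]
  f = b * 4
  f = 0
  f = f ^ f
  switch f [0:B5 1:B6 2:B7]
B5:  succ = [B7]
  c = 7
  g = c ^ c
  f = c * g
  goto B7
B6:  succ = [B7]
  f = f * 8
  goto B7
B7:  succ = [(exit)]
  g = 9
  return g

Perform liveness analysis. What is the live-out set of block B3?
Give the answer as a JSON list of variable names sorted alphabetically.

Per-block:
  B0: def={b,g} ue=∅
  B1: def={g} ue=∅
  B2: def={b,f} ue={b}
  B3: def={c,g} ue=∅
  B4: def={f} ue={b}
  B5: def={c,f,g} ue=∅
  B6: def={f} ue={f}
  B7: def={g} ue=∅

Backward fixpoint:
  B0: in=∅ out={b}
  B1: in={b} out={b}
  B2: in={b} out={b}
  B3: in={b} out={b}
  B4: in={b} out={f}
  B5: in=∅ out=∅
  B6: in={f} out=∅
  B7: in=∅ out=∅

live-out(B3) = ["b"]

Answer: ["b"]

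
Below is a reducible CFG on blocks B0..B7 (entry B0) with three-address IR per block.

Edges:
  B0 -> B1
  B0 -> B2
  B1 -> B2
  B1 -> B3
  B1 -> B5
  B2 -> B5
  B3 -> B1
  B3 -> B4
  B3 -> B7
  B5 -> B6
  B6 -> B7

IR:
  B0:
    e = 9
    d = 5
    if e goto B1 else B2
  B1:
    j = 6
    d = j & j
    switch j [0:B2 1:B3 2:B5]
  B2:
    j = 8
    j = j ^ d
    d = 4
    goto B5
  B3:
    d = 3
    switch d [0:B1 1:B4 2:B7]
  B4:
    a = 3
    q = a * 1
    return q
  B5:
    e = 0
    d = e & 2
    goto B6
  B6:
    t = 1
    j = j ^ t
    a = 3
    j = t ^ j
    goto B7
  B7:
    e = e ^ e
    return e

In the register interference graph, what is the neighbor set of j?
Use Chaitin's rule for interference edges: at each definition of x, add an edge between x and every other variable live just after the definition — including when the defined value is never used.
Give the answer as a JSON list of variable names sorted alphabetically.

Answer: ["a", "d", "e", "t"]

Working:
Per-block:
  B0: def={d,e} ue=∅
  B1: def={d,j} ue=∅
  B2: def={d,j} ue={d}
  B3: def={d} ue=∅
  B4: def={a,q} ue=∅
  B5: def={d,e} ue=∅
  B6: def={a,j,t} ue={j}
  B7: def={e} ue={e}

Live sets:
  B0: in=∅ out={d,e}
  B1: in={e} out={d,e,j}
  B2: in={d} out={j}
  B3: in={e} out={e}
  B4: in=∅ out=∅
  B5: in={j} out={e,j}
  B6: in={e,j} out={e}
  B7: in={e} out=∅

Interfere edges:
  a↔{e,j,t}
  d↔{e,j}
  e↔{a,d,j,t}
  j↔{a,d,e,t}
  q↔∅
  t↔{a,e,j}

N(j) = ["a", "d", "e", "t"]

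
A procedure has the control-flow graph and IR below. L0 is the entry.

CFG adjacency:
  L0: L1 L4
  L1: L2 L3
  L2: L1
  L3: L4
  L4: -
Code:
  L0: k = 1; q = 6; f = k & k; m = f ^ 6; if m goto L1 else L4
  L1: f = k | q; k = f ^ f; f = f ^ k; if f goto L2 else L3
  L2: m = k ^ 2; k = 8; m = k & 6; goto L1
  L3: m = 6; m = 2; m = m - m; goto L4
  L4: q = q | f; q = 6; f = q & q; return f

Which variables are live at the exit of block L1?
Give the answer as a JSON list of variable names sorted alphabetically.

Block summaries:
  L0: {f,k,m,q} / ∅
  L1: {f,k} / {k,q}
  L2: {k,m} / {k}
  L3: {m} / ∅
  L4: {f,q} / {f,q}

Liveness:
  live L0: ∅→{f,k,q}
  live L1: {k,q}→{f,k,q}
  live L2: {k,q}→{k,q}
  live L3: {f,q}→{f,q}
  live L4: {f,q}→∅

live-out(L1) = ["f", "k", "q"]

Answer: ["f", "k", "q"]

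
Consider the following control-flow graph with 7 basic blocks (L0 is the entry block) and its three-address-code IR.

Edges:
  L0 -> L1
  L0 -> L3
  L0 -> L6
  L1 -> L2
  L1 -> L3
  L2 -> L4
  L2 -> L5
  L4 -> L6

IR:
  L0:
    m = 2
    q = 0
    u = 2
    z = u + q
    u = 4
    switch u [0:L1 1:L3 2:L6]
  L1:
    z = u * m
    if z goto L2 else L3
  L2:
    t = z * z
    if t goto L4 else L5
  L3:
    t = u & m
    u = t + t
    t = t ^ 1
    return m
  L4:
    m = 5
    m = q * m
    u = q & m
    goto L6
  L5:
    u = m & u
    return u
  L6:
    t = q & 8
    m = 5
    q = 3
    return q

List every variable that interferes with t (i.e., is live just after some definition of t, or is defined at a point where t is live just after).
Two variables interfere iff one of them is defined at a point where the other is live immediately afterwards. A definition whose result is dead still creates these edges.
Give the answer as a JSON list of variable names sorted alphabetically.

Answer: ["m", "q", "u"]

Derivation:
Per-block:
  L0: def={m,q,u,z} ue=∅
  L1: def={z} ue={m,u}
  L2: def={t} ue={z}
  L3: def={t,u} ue={m,u}
  L4: def={m,u} ue={q}
  L5: def={u} ue={m,u}
  L6: def={m,q,t} ue={q}

Live sets:
  L0 li=∅ lo={m,q,u}
  L1 li={m,q,u} lo={m,q,u,z}
  L2 li={m,q,u,z} lo={m,q,u}
  L3 li={m,u} lo=∅
  L4 li={q} lo={q}
  L5 li={m,u} lo=∅
  L6 li={q} lo=∅

Interfere edges:
  m: {q,t,u,z}
  q: {m,t,u,z}
  t: {m,q,u}
  u: {m,q,t,z}
  z: {m,q,u}

N(t) = ["m", "q", "u"]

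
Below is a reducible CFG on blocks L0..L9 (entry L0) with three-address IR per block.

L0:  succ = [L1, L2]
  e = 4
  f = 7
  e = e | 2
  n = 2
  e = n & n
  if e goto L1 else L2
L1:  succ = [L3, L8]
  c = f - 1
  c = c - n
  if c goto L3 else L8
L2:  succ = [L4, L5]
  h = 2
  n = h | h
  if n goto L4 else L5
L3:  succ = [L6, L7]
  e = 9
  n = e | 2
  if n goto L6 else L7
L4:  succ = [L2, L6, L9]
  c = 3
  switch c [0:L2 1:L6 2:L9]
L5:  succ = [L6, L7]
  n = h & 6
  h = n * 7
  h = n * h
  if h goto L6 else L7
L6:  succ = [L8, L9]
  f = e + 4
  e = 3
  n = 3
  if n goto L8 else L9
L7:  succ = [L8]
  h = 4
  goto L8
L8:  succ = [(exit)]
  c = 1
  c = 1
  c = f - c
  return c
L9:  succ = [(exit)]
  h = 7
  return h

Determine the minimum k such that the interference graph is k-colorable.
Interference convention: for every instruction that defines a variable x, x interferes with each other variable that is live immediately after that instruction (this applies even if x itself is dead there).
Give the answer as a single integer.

Per-block:
  L0 def {e,f,n} use ∅
  L1 def {c} use {f,n}
  L2 def {h,n} use ∅
  L3 def {e,n} use ∅
  L4 def {c} use ∅
  L5 def {h,n} use {h}
  L6 def {e,f,n} use {e}
  L7 def {h} use ∅
  L8 def {c} use {f}
  L9 def {h} use ∅

Live sets:
  L0: in=∅ out={e,f,n}
  L1: in={f,n} out={f}
  L2: in={e,f} out={e,f,h}
  L3: in={f} out={e,f}
  L4: in={e,f} out={e,f}
  L5: in={e,f,h} out={e,f}
  L6: in={e} out={f}
  L7: in={f} out={f}
  L8: in={f} out=∅
  L9: in=∅ out=∅

Conflict graph:
  c — {e,f,n}
  e — {c,f,h,n}
  f — {c,e,h,n}
  h — {e,f,n}
  n — {c,e,f,h}

Colouring:
  lower bound: {c,e,f,n} mutually conflict ⇒ χ ≥ 4
  4-colouring: R0={e}  R1={f}  R2={n}  R3={c,h}
  χ = 4

Answer: 4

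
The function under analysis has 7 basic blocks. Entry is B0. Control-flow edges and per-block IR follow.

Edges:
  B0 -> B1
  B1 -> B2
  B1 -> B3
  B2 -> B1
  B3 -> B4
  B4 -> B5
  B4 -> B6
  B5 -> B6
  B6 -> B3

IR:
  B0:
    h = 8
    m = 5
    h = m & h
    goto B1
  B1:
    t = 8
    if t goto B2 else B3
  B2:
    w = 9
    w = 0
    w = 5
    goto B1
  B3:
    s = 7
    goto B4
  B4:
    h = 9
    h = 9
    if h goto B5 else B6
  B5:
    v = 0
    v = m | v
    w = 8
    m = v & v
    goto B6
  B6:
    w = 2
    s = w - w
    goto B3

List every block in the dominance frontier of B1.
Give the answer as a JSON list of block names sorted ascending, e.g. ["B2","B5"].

Answer: ["B1"]

Analysis:
idom tree: B1←B0 B2←B1 B3←B1 B4←B3 B5←B4 B6←B4
Dom at joins:
  B1: preds {B0,B2}: {B0} ∩ {B0,B1,B2} = {B0}; idom=B0
  B3: preds {B1,B6}: {B0,B1} ∩ {B0,B1,B3,B4,B6} = {B0,B1}; idom=B1
  B6: preds {B4,B5}: {B0,B1,B3,B4} ∩ {B0,B1,B3,B4,B5} = {B0,B1,B3,B4}; idom=B4

DF derivation:
  join B1 pred B0: · stop@B0
  join B1 pred B2: B2→B1 stop@B0
  join B3 pred B1: · stop@B1
  join B3 pred B6: B6→B4→B3 stop@B1
  join B6 pred B4: · stop@B4
  join B6 pred B5: B5 stop@B4
  B0 → ∅
  B1 → {B1}
  B2 → {B1}
  B3 → {B3}
  B4 → {B3}
  B5 → {B6}
  B6 → {B3}

DF(B1) = ["B1"]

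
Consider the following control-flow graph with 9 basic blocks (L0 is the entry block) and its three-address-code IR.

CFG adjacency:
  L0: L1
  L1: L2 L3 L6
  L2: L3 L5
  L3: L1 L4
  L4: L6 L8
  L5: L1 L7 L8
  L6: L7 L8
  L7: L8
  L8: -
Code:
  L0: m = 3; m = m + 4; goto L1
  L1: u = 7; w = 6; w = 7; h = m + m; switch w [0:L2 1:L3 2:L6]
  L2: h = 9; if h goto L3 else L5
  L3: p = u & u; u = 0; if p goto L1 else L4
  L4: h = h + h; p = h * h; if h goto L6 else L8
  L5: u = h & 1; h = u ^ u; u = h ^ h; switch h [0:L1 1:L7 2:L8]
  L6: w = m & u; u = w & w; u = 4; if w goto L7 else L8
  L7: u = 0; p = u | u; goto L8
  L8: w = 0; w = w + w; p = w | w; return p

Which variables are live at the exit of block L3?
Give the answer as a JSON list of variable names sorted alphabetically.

Per-block:
  L0: def={m} ue=∅
  L1: def={h,u,w} ue={m}
  L2: def={h} ue=∅
  L3: def={p,u} ue={u}
  L4: def={h,p} ue={h}
  L5: def={h,u} ue={h}
  L6: def={u,w} ue={m,u}
  L7: def={p,u} ue=∅
  L8: def={p,w} ue=∅

Backward fixpoint:
  L0: in=∅ out={m}
  L1: in={m} out={h,m,u}
  L2: in={m,u} out={h,m,u}
  L3: in={h,m,u} out={h,m,u}
  L4: in={h,m,u} out={m,u}
  L5: in={h,m} out={m}
  L6: in={m,u} out=∅
  L7: in=∅ out=∅
  L8: in=∅ out=∅

live-out(L3) = ["h", "m", "u"]

Answer: ["h", "m", "u"]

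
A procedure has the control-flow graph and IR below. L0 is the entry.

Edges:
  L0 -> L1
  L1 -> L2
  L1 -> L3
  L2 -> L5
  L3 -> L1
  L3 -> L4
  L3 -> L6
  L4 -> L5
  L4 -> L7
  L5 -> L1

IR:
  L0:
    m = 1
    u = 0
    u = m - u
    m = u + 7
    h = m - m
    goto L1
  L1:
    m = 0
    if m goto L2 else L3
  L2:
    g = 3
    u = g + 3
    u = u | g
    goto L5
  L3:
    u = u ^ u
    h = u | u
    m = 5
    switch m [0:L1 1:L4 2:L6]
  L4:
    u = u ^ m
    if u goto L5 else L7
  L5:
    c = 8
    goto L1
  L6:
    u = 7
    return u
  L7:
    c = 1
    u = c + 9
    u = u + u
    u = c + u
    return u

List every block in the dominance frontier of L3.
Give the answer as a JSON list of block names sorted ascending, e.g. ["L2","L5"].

Answer: ["L1", "L5"]

Working:
idom tree: L1←L0 L2←L1 L3←L1 L4←L3 L5←L1 L6←L3 L7←L4
Dom∩ at merges:
  L1: preds {L0,L3,L5}: {L0} ∩ {L0,L1,L3} ∩ {L0,L1,L5} = {L0}; idom=L0
  L5: preds {L2,L4}: {L0,L1,L2} ∩ {L0,L1,L3,L4} = {L0,L1}; idom=L1

DF derivation:
  join L1 pred L0: · stop@L0
  join L1 pred L3: L3→L1 stop@L0
  join L1 pred L5: L5→L1 stop@L0
  join L5 pred L2: L2 stop@L1
  join L5 pred L4: L4→L3 stop@L1
  DF(L0)=∅
  DF(L1)={L1}
  DF(L2)={L5}
  DF(L3)={L1,L5}
  DF(L4)={L5}
  DF(L5)={L1}
  DF(L6)=∅
  DF(L7)=∅

DF(L3) = ["L1", "L5"]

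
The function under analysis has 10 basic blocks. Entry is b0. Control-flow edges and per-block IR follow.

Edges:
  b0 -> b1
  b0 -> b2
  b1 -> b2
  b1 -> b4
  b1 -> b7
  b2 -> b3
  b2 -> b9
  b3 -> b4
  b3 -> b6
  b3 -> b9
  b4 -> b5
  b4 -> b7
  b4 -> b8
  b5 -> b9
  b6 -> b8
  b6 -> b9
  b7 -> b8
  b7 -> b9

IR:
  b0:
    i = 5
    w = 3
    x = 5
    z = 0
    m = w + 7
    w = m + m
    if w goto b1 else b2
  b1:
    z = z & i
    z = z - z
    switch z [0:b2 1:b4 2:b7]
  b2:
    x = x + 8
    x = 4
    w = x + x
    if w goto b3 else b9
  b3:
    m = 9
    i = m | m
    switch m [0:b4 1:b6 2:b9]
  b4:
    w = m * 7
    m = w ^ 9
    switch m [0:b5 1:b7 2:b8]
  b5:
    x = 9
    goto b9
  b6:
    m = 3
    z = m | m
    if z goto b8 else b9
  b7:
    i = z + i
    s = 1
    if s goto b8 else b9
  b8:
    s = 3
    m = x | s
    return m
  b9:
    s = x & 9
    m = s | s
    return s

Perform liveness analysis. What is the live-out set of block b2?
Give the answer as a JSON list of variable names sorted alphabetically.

Answer: ["x", "z"]

Analysis:
def/use:
  b0: def={i,m,w,x,z} ue=∅
  b1: def={z} ue={i,z}
  b2: def={w,x} ue={x}
  b3: def={i,m} ue=∅
  b4: def={m,w} ue={m}
  b5: def={x} ue=∅
  b6: def={m,z} ue=∅
  b7: def={i,s} ue={i,z}
  b8: def={m,s} ue={x}
  b9: def={m,s} ue={x}

Liveness:
  b0 li=∅ lo={i,m,x,z}
  b1 li={i,m,x,z} lo={i,m,x,z}
  b2 li={x,z} lo={x,z}
  b3 li={x,z} lo={i,m,x,z}
  b4 li={i,m,x,z} lo={i,x,z}
  b5 li=∅ lo={x}
  b6 li={x} lo={x}
  b7 li={i,x,z} lo={x}
  b8 li={x} lo=∅
  b9 li={x} lo=∅

live-out(b2) = ["x", "z"]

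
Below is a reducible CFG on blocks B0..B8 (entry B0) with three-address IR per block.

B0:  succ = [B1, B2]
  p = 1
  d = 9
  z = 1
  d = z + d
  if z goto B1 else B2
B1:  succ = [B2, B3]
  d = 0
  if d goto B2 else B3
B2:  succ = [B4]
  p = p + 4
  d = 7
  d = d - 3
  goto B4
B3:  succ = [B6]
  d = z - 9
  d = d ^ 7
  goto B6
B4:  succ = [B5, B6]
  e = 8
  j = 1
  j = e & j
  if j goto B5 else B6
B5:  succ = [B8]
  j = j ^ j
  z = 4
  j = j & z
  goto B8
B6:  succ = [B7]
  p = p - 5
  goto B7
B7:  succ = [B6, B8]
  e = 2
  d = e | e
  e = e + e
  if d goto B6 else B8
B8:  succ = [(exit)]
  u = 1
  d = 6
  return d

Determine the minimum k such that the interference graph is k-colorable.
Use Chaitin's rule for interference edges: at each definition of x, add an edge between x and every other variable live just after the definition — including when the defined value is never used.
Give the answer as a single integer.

Per-block:
  B0: def={d,p,z} ue=∅
  B1: def={d} ue=∅
  B2: def={d,p} ue={p}
  B3: def={d} ue={z}
  B4: def={e,j} ue=∅
  B5: def={j,z} ue={j}
  B6: def={p} ue={p}
  B7: def={d,e} ue=∅
  B8: def={d,u} ue=∅

Liveness:
  B0: in=∅ out={p,z}
  B1: in={p,z} out={p,z}
  B2: in={p} out={p}
  B3: in={p,z} out={p}
  B4: in={p} out={j,p}
  B5: in={j} out=∅
  B6: in={p} out={p}
  B7: in={p} out={p}
  B8: in=∅ out=∅

Interference:
  d — {e,p,z}
  e — {d,j,p}
  j — {e,p,z}
  p — {d,e,j,z}
  u — ∅
  z — {d,j,p}

Registers:
  lower bound: {d,e,p} mutually conflict ⇒ χ ≥ 3
  assign d→r1 e→r2 j→r1 p→r0 u→r0 z→r2 — no edge inside a register ⇒ χ ≤ 3
  χ = 3

Answer: 3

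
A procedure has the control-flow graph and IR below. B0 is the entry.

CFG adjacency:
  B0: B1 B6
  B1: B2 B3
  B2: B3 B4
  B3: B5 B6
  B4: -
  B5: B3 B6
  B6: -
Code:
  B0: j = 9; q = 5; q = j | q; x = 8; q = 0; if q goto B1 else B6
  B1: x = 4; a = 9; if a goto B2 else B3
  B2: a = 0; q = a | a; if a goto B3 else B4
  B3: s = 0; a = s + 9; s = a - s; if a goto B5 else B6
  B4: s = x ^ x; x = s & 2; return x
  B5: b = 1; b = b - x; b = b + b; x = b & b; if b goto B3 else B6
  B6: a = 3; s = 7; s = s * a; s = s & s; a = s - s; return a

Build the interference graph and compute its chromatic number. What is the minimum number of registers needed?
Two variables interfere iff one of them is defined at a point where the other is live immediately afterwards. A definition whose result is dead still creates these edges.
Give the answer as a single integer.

Answer: 3

Analysis:
Per-block:
  B0: {j,q,x} / ∅
  B1: {a,x} / ∅
  B2: {a,q} / ∅
  B3: {a,s} / ∅
  B4: {s,x} / {x}
  B5: {b,x} / {x}
  B6: {a,s} / ∅

Liveness:
  live B0: ∅→∅
  live B1: ∅→{x}
  live B2: {x}→{x}
  live B3: {x}→{x}
  live B4: {x}→∅
  live B5: {x}→{x}
  live B6: ∅→∅

Interfere edges:
  a — {q,s,x}
  b — {x}
  j — {q}
  q — {a,j,x}
  s — {a,x}
  x — {a,b,q,s}

Registers:
  clique {a,q,x} ⇒ need ≥ 3
  assign a→r1 b→r1 j→r0 q→r2 s→r2 x→r0 — no edge inside a register ⇒ χ ≤ 3
  χ = 3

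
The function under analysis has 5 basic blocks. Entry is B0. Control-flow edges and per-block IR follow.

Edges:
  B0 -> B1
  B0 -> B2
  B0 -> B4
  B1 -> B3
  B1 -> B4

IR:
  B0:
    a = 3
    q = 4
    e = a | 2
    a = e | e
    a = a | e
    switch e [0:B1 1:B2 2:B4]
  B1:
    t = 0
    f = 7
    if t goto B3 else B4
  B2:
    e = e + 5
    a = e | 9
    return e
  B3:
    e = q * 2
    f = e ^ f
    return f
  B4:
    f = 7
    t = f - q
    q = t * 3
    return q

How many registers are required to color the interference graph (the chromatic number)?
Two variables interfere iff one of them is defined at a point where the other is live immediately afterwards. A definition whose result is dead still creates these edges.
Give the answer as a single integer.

Answer: 3

Derivation:
Per-block:
  B0 def {a,e,q} use ∅
  B1 def {f,t} use ∅
  B2 def {a,e} use {e}
  B3 def {e,f} use {f,q}
  B4 def {f,q,t} use {q}

Liveness:
  B0: in=∅ out={e,q}
  B1: in={q} out={f,q}
  B2: in={e} out=∅
  B3: in={f,q} out=∅
  B4: in={q} out=∅

Interference:
  a↔{e,q}
  e↔{a,f,q}
  f↔{e,q,t}
  q↔{a,e,f,t}
  t↔{f,q}

Registers:
  lower bound: {a,e,q} mutually conflict ⇒ χ ≥ 3
  assign a→r2 e→r1 f→r2 q→r0 t→r1 — no edge inside a register ⇒ χ ≤ 3
  χ = 3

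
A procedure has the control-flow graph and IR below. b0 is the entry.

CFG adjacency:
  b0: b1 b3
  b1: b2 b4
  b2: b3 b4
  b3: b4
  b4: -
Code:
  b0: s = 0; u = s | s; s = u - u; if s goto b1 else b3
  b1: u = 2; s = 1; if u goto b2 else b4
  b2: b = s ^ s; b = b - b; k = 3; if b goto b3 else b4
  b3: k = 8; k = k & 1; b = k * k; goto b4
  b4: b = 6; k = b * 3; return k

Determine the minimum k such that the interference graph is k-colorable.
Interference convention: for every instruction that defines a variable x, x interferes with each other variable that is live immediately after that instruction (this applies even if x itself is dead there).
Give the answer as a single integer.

Answer: 2

Analysis:
Block summaries:
  b0 def {s,u} use ∅
  b1 def {s,u} use ∅
  b2 def {b,k} use {s}
  b3 def {b,k} use ∅
  b4 def {b,k} use ∅

Backward fixpoint:
  b0: in=∅ out=∅
  b1: in=∅ out={s}
  b2: in={s} out=∅
  b3: in=∅ out=∅
  b4: in=∅ out=∅

Conflict graph:
  b↔{k}
  k↔{b}
  s↔{u}
  u↔{s}

Registers:
  lower bound: {b,k} mutually conflict ⇒ χ ≥ 2
  assign b→R0 k→R1 s→R0 u→R1 — no edge inside a register ⇒ χ ≤ 2
  χ = 2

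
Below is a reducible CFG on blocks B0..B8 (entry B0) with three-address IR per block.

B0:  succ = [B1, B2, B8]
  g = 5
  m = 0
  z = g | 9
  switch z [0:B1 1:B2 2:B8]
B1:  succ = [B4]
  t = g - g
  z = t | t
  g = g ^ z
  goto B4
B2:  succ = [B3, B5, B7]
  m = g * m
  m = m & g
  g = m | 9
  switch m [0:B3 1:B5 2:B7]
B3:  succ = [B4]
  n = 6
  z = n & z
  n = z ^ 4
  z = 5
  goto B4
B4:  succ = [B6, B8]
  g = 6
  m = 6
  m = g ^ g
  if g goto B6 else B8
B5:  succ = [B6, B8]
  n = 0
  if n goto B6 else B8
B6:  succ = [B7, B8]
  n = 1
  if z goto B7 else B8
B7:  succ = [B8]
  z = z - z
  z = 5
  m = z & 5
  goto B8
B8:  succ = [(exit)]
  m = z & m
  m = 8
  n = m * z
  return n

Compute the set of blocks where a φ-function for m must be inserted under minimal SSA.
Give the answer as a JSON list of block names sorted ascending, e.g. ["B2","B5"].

Answer: ["B4", "B6", "B7", "B8"]

Analysis:
idom tree: B1←B0 B2←B0 B3←B2 B4←B0 B5←B2 B6←B0 B7←B0 B8←B0
Dom at joins:
  B4: preds {B1,B3}: {B0,B1} ∩ {B0,B2,B3} = {B0}; idom=B0
  B6: preds {B4,B5}: {B0,B4} ∩ {B0,B2,B5} = {B0}; idom=B0
  B7: preds {B2,B6}: {B0,B2} ∩ {B0,B6} = {B0}; idom=B0
  B8: preds {B0,B4,B5,B6,B7}: {B0} ∩ {B0,B4} ∩ {B0,B2,B5} ∩ {B0,B6} ∩ {B0,B7} = {B0}; idom=B0

DF walk-up:
  B4←B1: walk B1 to B0
  B4←B3: walk B3→B2 to B0
  B6←B4: walk B4 to B0
  B6←B5: walk B5→B2 to B0
  B7←B2: walk B2 to B0
  B7←B6: walk B6 to B0
  B8←B0: walk · to B0
  B8←B4: walk B4 to B0
  B8←B5: walk B5→B2 to B0
  B8←B6: walk B6 to B0
  B8←B7: walk B7 to B0
  DF(B0)=∅
  DF(B1)={B4}
  DF(B2)={B4,B6,B7,B8}
  DF(B3)={B4}
  DF(B4)={B6,B8}
  DF(B5)={B6,B8}
  DF(B6)={B7,B8}
  DF(B7)={B8}
  DF(B8)=∅

φ for m: defs {B0,B2,B4,B7,B8}
  DF⁺ = {B4,B6,B7,B8}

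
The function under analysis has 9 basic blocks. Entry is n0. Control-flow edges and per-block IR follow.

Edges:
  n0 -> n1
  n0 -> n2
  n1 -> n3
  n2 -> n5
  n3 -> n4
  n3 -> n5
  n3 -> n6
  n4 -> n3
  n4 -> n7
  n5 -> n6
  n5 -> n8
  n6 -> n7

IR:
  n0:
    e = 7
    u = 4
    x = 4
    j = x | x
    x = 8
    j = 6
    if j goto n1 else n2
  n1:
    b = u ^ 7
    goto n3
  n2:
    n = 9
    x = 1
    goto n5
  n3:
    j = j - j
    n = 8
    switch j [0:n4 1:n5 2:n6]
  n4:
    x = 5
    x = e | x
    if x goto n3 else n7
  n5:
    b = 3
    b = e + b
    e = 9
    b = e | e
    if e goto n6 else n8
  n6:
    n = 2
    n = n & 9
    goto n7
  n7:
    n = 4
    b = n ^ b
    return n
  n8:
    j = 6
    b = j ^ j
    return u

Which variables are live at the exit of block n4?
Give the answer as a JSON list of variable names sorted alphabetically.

Answer: ["b", "e", "j", "u"]

Analysis:
Per-block:
  n0 def {e,j,u,x} use ∅
  n1 def {b} use {u}
  n2 def {n,x} use ∅
  n3 def {j,n} use {j}
  n4 def {x} use {e}
  n5 def {b,e} use {e}
  n6 def {n} use ∅
  n7 def {b,n} use {b}
  n8 def {b,j} use {u}

Live sets:
  live n0: ∅→{e,j,u}
  live n1: {e,j,u}→{b,e,j,u}
  live n2: {e,u}→{e,u}
  live n3: {b,e,j,u}→{b,e,j,u}
  live n4: {b,e,j,u}→{b,e,j,u}
  live n5: {e,u}→{b,u}
  live n6: {b}→{b}
  live n7: {b}→∅
  live n8: {u}→∅

live-out(n4) = ["b", "e", "j", "u"]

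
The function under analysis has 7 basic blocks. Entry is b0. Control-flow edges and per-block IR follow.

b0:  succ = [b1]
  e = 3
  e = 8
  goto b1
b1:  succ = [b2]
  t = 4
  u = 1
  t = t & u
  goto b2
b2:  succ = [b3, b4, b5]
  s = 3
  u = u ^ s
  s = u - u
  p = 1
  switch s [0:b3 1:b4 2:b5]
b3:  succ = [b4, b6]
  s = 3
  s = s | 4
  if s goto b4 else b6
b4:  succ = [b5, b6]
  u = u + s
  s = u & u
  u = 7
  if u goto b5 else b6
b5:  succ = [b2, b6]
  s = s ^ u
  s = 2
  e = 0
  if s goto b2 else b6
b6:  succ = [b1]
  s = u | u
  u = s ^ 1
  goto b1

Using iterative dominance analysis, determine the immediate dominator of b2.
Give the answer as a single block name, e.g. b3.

idom tree: b1←b0 b2←b1 b3←b2 b4←b2 b5←b2 b6←b2
Dom∩ at merges:
  b1: preds {b0,b6}: {b0} ∩ {b0,b1,b2,b6} = {b0}; idom=b0
  b2: preds {b1,b5}: {b0,b1} ∩ {b0,b1,b2,b5} = {b0,b1}; idom=b1
  b4: preds {b2,b3}: {b0,b1,b2} ∩ {b0,b1,b2,b3} = {b0,b1,b2}; idom=b2
  b5: preds {b2,b4}: {b0,b1,b2} ∩ {b0,b1,b2,b4} = {b0,b1,b2}; idom=b2
  b6: preds {b3,b4,b5}: {b0,b1,b2,b3} ∩ {b0,b1,b2,b4} ∩ {b0,b1,b2,b5} = {b0,b1,b2}; idom=b2

idom(b2) = b1

Answer: b1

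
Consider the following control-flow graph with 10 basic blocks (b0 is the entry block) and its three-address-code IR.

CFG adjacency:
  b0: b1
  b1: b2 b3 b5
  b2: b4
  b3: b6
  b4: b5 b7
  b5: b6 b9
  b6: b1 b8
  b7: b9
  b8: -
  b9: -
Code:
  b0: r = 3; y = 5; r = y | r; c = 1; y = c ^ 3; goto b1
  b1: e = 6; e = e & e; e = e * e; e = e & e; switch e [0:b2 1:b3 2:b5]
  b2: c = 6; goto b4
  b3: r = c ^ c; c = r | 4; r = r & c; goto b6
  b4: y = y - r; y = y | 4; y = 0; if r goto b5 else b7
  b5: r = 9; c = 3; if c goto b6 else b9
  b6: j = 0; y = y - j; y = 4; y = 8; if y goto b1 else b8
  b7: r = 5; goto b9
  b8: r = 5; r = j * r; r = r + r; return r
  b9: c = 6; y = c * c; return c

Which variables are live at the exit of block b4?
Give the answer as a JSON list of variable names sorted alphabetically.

Per-block:
  b0: {c,r,y} / ∅
  b1: {e} / ∅
  b2: {c} / ∅
  b3: {c,r} / {c}
  b4: {y} / {r,y}
  b5: {c,r} / ∅
  b6: {j,y} / {y}
  b7: {r} / ∅
  b8: {r} / {j}
  b9: {c,y} / ∅

Live sets:
  b0 li=∅ lo={c,r,y}
  b1 li={c,r,y} lo={c,r,y}
  b2 li={r,y} lo={r,y}
  b3 li={c,y} lo={c,r,y}
  b4 li={r,y} lo={y}
  b5 li={y} lo={c,r,y}
  b6 li={c,r,y} lo={c,j,r,y}
  b7 li=∅ lo=∅
  b8 li={j} lo=∅
  b9 li=∅ lo=∅

live-out(b4) = ["y"]

Answer: ["y"]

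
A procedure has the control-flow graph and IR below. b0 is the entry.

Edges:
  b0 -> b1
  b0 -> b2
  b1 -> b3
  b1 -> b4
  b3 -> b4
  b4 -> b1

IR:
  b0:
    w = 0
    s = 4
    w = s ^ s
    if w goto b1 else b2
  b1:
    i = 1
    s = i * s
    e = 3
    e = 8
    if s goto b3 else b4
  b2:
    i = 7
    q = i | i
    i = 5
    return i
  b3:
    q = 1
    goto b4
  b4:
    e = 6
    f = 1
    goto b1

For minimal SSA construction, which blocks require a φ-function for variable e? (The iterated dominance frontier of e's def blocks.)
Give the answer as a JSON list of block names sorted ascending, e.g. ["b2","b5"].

idom tree: b1←b0 b2←b0 b3←b1 b4←b1
Join-block Dom:
  b1: preds {b0,b4}: {b0} ∩ {b0,b1,b4} = {b0}; idom=b0
  b4: preds {b1,b3}: {b0,b1} ∩ {b0,b1,b3} = {b0,b1}; idom=b1

DF walk-up:
  b1←b0: walk · to b0
  b1←b4: walk b4→b1 to b0
  b4←b1: walk · to b1
  b4←b3: walk b3 to b1
  DF(b0)=∅
  DF(b1)={b1}
  DF(b2)=∅
  DF(b3)={b4}
  DF(b4)={b1}

φ for e: defs {b1,b4}
  DF⁺ = {b1}

Answer: ["b1"]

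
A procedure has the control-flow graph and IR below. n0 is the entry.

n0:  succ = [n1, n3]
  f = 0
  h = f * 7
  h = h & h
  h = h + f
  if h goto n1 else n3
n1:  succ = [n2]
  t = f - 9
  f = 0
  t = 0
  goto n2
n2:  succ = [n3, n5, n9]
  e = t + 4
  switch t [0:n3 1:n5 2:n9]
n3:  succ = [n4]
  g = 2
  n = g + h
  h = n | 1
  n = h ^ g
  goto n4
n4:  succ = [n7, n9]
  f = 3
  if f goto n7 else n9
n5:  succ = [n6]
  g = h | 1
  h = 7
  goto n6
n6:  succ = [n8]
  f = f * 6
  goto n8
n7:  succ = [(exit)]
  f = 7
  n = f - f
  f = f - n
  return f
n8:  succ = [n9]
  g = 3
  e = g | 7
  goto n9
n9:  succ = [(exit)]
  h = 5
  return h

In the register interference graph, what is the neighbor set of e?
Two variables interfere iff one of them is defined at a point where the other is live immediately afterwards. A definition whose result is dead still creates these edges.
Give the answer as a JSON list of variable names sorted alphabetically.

Answer: ["f", "h", "t"]

Derivation:
Block summaries:
  n0: {f,h} / ∅
  n1: {f,t} / {f}
  n2: {e} / {t}
  n3: {g,h,n} / {h}
  n4: {f} / ∅
  n5: {g,h} / {h}
  n6: {f} / {f}
  n7: {f,n} / ∅
  n8: {e,g} / ∅
  n9: {h} / ∅

Liveness:
  live n0: ∅→{f,h}
  live n1: {f,h}→{f,h,t}
  live n2: {f,h,t}→{f,h}
  live n3: {h}→∅
  live n4: ∅→∅
  live n5: {f,h}→{f}
  live n6: {f}→∅
  live n7: ∅→∅
  live n8: ∅→∅
  live n9: ∅→∅

Conflict graph:
  e↔{f,h,t}
  f↔{e,g,h,n,t}
  g↔{f,h,n}
  h↔{e,f,g,t}
  n↔{f,g}
  t↔{e,f,h}

N(e) = ["f", "h", "t"]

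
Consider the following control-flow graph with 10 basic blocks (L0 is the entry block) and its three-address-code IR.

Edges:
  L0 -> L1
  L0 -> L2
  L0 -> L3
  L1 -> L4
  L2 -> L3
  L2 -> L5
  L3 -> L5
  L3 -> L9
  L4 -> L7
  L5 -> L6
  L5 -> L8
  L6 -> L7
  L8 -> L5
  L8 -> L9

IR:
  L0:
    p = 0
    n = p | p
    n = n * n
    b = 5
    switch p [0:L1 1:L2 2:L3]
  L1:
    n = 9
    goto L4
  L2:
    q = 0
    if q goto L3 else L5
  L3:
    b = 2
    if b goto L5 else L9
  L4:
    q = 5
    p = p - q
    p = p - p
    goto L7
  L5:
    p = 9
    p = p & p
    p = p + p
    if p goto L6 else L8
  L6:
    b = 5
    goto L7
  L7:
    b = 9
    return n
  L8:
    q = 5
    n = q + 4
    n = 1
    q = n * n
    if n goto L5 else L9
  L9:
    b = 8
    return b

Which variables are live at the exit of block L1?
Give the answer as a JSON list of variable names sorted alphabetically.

def/use:
  L0 def {b,n,p} use ∅
  L1 def {n} use ∅
  L2 def {q} use ∅
  L3 def {b} use ∅
  L4 def {p,q} use {p}
  L5 def {p} use ∅
  L6 def {b} use ∅
  L7 def {b} use {n}
  L8 def {n,q} use ∅
  L9 def {b} use ∅

Liveness:
  L0: in=∅ out={n,p}
  L1: in={p} out={n,p}
  L2: in={n} out={n}
  L3: in={n} out={n}
  L4: in={n,p} out={n}
  L5: in={n} out={n}
  L6: in={n} out={n}
  L7: in={n} out=∅
  L8: in=∅ out={n}
  L9: in=∅ out=∅

live-out(L1) = ["n", "p"]

Answer: ["n", "p"]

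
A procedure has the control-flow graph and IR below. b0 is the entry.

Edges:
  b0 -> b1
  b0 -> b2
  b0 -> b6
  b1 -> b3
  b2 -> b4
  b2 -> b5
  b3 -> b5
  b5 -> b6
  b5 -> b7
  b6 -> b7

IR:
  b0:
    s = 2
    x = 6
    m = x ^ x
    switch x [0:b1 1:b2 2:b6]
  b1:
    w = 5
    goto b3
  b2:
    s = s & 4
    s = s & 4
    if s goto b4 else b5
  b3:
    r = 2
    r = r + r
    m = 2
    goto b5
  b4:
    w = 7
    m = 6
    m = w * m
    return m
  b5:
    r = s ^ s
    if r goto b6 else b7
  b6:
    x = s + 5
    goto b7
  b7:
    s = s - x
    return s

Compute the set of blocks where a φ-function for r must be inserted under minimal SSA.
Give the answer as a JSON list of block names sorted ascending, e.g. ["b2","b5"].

Answer: ["b5", "b6", "b7"]

Analysis:
idom tree: b1←b0 b2←b0 b3←b1 b4←b2 b5←b0 b6←b0 b7←b0
Dom at joins:
  b5: preds {b2,b3}: {b0,b2} ∩ {b0,b1,b3} = {b0}; idom=b0
  b6: preds {b0,b5}: {b0} ∩ {b0,b5} = {b0}; idom=b0
  b7: preds {b5,b6}: {b0,b5} ∩ {b0,b6} = {b0}; idom=b0

DF derivation:
  b5←b2: walk b2 to b0
  b5←b3: walk b3→b1 to b0
  b6←b0: walk · to b0
  b6←b5: walk b5 to b0
  b7←b5: walk b5 to b0
  b7←b6: walk b6 to b0
  b0 → ∅
  b1 → {b5}
  b2 → {b5}
  b3 → {b5}
  b4 → ∅
  b5 → {b6,b7}
  b6 → {b7}
  b7 → ∅

φ for r: defs {b3,b5}
  DF⁺ = {b5,b6,b7}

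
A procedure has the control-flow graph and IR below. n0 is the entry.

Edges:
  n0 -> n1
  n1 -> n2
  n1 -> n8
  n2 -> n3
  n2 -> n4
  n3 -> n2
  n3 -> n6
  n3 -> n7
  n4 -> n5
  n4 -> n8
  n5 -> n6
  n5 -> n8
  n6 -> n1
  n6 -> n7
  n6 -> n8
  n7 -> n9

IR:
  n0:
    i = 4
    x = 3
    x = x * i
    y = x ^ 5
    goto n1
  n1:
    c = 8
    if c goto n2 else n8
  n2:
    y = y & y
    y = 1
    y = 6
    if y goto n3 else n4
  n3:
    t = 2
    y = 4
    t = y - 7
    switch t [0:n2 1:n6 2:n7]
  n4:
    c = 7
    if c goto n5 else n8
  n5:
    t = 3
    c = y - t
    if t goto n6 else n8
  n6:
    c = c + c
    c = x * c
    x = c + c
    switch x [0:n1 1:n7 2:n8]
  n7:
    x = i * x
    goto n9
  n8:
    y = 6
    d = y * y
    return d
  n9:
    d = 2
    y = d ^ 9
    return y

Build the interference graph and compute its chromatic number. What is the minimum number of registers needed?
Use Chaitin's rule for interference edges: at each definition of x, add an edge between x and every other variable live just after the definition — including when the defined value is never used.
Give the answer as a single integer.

Answer: 5

Derivation:
Block summaries:
  n0: def={i,x,y} ue=∅
  n1: def={c} ue=∅
  n2: def={y} ue={y}
  n3: def={t,y} ue=∅
  n4: def={c} ue=∅
  n5: def={c,t} ue={y}
  n6: def={c,x} ue={c,x}
  n7: def={x} ue={i,x}
  n8: def={d,y} ue=∅
  n9: def={d,y} ue=∅

Liveness:
  n0 li=∅ lo={i,x,y}
  n1 li={i,x,y} lo={c,i,x,y}
  n2 li={c,i,x,y} lo={c,i,x,y}
  n3 li={c,i,x} lo={c,i,x,y}
  n4 li={i,x,y} lo={i,x,y}
  n5 li={i,x,y} lo={c,i,x,y}
  n6 li={c,i,x,y} lo={i,x,y}
  n7 li={i,x} lo=∅
  n8 li=∅ lo=∅
  n9 li=∅ lo=∅

Conflict graph:
  c — {i,t,x,y}
  d — ∅
  i — {c,t,x,y}
  t — {c,i,x,y}
  x — {c,i,t,y}
  y — {c,i,t,x}

Registers:
  clique {c,i,t,x,y} ⇒ need ≥ 5
  5-colouring: R0={c,d}  R1={i}  R2={t}  R3={x}  R4={y}
  χ = 5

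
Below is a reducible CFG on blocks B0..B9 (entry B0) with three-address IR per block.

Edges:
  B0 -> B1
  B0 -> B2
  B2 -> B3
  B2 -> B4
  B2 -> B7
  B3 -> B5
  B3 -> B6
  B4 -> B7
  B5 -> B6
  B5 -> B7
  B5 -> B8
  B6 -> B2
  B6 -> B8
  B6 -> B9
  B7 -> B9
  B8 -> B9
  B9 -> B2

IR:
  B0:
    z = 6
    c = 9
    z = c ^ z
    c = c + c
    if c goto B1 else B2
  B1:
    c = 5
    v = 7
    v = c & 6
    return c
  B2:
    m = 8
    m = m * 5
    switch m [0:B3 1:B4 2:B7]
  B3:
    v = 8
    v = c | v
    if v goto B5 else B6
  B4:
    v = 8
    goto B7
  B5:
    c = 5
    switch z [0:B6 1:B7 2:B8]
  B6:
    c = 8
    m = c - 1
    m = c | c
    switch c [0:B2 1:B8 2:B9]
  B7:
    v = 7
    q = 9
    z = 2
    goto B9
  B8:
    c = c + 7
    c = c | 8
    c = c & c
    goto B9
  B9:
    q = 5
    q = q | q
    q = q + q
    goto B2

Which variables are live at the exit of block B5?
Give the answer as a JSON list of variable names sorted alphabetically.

Block summaries:
  B0: def={c,z} ue=∅
  B1: def={c,v} ue=∅
  B2: def={m} ue=∅
  B3: def={v} ue={c}
  B4: def={v} ue=∅
  B5: def={c} ue={z}
  B6: def={c,m} ue=∅
  B7: def={q,v,z} ue=∅
  B8: def={c} ue={c}
  B9: def={q} ue=∅

Live sets:
  B0 li=∅ lo={c,z}
  B1 li=∅ lo=∅
  B2 li={c,z} lo={c,z}
  B3 li={c,z} lo={z}
  B4 li={c} lo={c}
  B5 li={z} lo={c,z}
  B6 li={z} lo={c,z}
  B7 li={c} lo={c,z}
  B8 li={c,z} lo={c,z}
  B9 li={c,z} lo={c,z}

live-out(B5) = ["c", "z"]

Answer: ["c", "z"]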